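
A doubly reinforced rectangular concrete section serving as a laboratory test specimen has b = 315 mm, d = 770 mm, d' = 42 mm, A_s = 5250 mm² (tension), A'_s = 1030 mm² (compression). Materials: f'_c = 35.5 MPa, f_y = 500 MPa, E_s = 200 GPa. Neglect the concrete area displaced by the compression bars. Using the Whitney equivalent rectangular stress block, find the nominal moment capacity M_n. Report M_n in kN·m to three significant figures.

Assume both tension and compression steel yield.
Net tension couple steel: A_s − A'_s = 4220 mm².
a = (A_s − A'_s) f_y / (0.85 f'_c b) = 2110000/(0.85 × 35.5 × 315) = 221.99 mm.
c = a/β₁ = 221.99/0.796 = 278.88 mm; ε'_s = 0.003(c − d')/c = 0.0025 ≥ f_y/E_s = 0.0025, so compression steel does yield.
M_n = (A_s − A'_s) f_y (d − a/2) + A'_s f_y (d − d') = [2110000 × (770 − 110.995) + 515000 × (770 − 42)] × 10⁻⁶ = 1390.50 + 374.92 = 1765.42 kN·m.

M_n ≈ 1770 kN·m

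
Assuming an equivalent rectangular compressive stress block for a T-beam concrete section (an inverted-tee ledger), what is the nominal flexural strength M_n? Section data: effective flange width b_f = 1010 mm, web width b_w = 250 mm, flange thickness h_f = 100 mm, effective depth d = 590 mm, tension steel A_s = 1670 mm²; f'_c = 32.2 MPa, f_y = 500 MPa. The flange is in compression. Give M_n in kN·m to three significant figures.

Tension: T = A_s f_y = 1670 × 500 = 835000 N.
Try a within the flange: a = T/(0.85 f'_c b_f) = 835000/(0.85 × 32.2 × 1010) = 30.21 mm.
Since a = 30.21 ≤ h_f = 100 mm, the stress block lies entirely in the flange; analyse as a rectangular beam of width b_f.
M_n = T(d − a/2) = 835000 × (590 − 15.105) = 480.04 × 10⁶ N·mm.
M_n = 480.04 kN·m.

M_n ≈ 480 kN·m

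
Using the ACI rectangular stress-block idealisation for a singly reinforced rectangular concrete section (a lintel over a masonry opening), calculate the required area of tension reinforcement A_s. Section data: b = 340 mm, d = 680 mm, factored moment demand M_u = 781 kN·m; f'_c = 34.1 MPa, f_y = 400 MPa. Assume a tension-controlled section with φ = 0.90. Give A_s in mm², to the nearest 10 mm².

M_n = M_u/φ = 781/0.90 = 867.778 kN·m.
With M_n = 0.85 f'_c a b (d − a/2), solve the quadratic for a:
a = d − √(d² − 2M_n/(0.85 f'_c b)) = 680 − √(680² − 2 × 867.778×10⁶/(0.85 × 34.1 × 340)) = 144.94 mm.
A_s = 0.85 f'_c a b / f_y = 0.85 × 34.1 × 144.94 × 340 / 400 = 3570.9 mm².

A_s ≈ 3570 mm²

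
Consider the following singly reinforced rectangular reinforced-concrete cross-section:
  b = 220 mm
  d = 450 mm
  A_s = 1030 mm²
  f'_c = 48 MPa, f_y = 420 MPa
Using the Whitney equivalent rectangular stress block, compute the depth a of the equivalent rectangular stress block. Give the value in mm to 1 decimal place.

T = A_s f_y = 1030 × 420 = 432600 N = 432.6 kN.
Setting C = 0.85 f'_c a b equal to T: a = 432600/(0.85 × 48 × 220) = 48.2 mm.

a ≈ 48.2 mm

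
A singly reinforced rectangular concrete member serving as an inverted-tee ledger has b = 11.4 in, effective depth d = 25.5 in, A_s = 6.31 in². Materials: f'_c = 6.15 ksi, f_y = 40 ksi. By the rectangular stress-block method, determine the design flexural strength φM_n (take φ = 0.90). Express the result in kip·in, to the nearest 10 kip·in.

φM_n ≈ 5310 kip·in

T = A_s f_y = 6.31 × 40 = 252.4 kips.
a = T/(0.85 f'_c b) = 252.4/(0.85 × 6.15 × 11.4) = 4.235 in.
M_n = T(d − a/2) = 252.4 × (25.5 − 2.1175) = 5901.7 kip·in.
φM_n = 0.90 × 5901.7 = 5311.5 kip·in.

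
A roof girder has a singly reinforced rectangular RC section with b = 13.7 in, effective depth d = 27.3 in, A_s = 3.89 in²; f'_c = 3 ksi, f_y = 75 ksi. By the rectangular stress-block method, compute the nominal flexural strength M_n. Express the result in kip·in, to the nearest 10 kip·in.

M_n ≈ 6750 kip·in

T = A_s f_y = 3.89 × 75 = 291.75 kips.
a = T/(0.85 f'_c b) = 291.75/(0.85 × 3 × 13.7) = 8.351 in.
M_n = T(d − a/2) = 291.75 × (27.3 − 4.1755) = 6746.6 kip·in.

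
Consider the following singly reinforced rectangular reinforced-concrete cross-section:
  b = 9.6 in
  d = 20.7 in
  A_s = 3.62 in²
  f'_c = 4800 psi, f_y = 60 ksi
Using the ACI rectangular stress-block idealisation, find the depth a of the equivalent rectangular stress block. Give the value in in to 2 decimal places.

T = A_s f_y = 3.62 × 60 = 217.2 kips.
a = T/(0.85 f'_c b) = 217.2/(0.85 × 4.8 × 9.6) = 5.55 in.

a ≈ 5.55 in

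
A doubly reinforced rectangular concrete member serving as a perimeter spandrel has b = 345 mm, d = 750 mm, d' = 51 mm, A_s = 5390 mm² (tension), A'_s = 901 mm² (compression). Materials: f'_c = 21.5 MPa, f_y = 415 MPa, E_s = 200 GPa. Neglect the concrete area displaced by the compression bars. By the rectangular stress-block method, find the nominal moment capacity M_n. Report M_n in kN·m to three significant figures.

M_n ≈ 1380 kN·m

Assume both tension and compression steel yield.
Net tension couple steel: A_s − A'_s = 4489 mm².
a = (A_s − A'_s) f_y / (0.85 f'_c b) = 1862935/(0.85 × 21.5 × 345) = 295.48 mm.
c = a/β₁ = 295.48/0.85 = 347.62 mm; ε'_s = 0.003(c − d')/c = 0.0026 ≥ f_y/E_s = 0.0021, so compression steel does yield.
M_n = (A_s − A'_s) f_y (d − a/2) + A'_s f_y (d − d') = [1862935 × (750 − 147.74) + 373915 × (750 − 51)] × 10⁻⁶ = 1121.97 + 261.37 = 1383.34 kN·m.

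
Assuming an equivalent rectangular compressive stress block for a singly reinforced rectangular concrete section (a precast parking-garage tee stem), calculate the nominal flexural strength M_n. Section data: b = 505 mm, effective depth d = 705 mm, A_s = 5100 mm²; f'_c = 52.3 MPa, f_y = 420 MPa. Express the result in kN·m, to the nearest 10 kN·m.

M_n ≈ 1410 kN·m

T = A_s f_y = 5100 × 420 = 2142000 N = 2142 kN.
From C = T: a = T/(0.85 f'_c b) = 2142000/(0.85 × 52.3 × 505) = 95.41 mm.
M_n = T(d − a/2) = 2142 kN × (705 − 47.705) mm = 1407.93 kN·m.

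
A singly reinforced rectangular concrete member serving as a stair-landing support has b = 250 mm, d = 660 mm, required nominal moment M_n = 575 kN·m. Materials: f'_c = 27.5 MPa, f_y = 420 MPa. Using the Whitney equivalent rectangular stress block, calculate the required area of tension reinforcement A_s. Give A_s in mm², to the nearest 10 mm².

With M_n = 0.85 f'_c a b (d − a/2), solve the quadratic for a:
a = d − √(d² − 2M_n/(0.85 f'_c b)) = 660 − √(660² − 2 × 575×10⁶/(0.85 × 27.5 × 250)) = 171.32 mm.
A_s = 0.85 f'_c a b / f_y = 0.85 × 27.5 × 171.32 × 250 / 420 = 2383.7 mm².

A_s ≈ 2380 mm²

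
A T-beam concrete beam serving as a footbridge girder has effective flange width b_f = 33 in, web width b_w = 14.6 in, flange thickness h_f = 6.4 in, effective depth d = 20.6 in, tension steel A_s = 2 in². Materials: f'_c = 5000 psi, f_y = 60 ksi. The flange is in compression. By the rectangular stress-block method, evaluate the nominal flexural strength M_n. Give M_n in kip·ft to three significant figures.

Tension: T = A_s f_y = 2 × 60 = 120 kips.
Try a within the flange: a = T/(0.85 f'_c b_f) = 120/(0.85 × 5 × 33) = 0.856 in.
Since a = 0.856 ≤ h_f = 6.4 in, the stress block lies entirely in the flange; analyse as a rectangular beam of width b_f.
M_n = T(d − a/2) = 120 × (20.6 − 0.428) = 2420.6 kip·in.
M_n = 2420.6/12 = 201.72 kip·ft.

M_n ≈ 202 kip·ft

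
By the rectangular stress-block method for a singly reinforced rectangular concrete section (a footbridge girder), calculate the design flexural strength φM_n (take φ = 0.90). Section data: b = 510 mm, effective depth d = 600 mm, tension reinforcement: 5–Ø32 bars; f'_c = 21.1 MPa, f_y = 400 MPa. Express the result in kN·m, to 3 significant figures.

φM_n ≈ 741 kN·m

A_s = 5 × 804 = 4020 mm².
T = A_s f_y = 4020 × 400 = 1608000 N = 1608 kN.
From C = T: a = T/(0.85 f'_c b) = 1608000/(0.85 × 21.1 × 510) = 175.80 mm.
M_n = T(d − a/2) = 1608 kN × (600 − 87.9) mm = 823.46 kN·m.
φM_n = 0.90 × 823.46 = 741.11 kN·m.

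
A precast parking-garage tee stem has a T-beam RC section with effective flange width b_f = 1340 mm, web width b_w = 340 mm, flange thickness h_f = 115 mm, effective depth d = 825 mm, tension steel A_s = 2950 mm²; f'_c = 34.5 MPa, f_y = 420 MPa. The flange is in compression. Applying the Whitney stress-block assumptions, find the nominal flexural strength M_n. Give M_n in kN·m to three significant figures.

Tension: T = A_s f_y = 2950 × 420 = 1239000 N.
Try a within the flange: a = T/(0.85 f'_c b_f) = 1239000/(0.85 × 34.5 × 1340) = 31.53 mm.
Since a = 31.53 ≤ h_f = 115 mm, the stress block lies entirely in the flange; analyse as a rectangular beam of width b_f.
M_n = T(d − a/2) = 1239000 × (825 − 15.765) = 1002.64 × 10⁶ N·mm.
M_n = 1002.64 kN·m.

M_n ≈ 1000 kN·m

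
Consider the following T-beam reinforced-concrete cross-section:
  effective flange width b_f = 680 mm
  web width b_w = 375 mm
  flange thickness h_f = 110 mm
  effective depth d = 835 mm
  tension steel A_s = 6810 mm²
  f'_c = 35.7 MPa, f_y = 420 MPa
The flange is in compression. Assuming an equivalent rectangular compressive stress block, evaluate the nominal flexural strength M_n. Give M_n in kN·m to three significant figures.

Tension: T = A_s f_y = 6810 × 420 = 2860200 N.
Try a within the flange: a = T/(0.85 f'_c b_f) = 2860200/(0.85 × 35.7 × 680) = 138.61 mm.
a = 138.61 > h_f = 110 mm: the block extends into the web. Split into flange-overhang and web parts.
C_f = 0.85 f'_c (b_f − b_w) h_f = 0.85 × 35.7 × (680 − 375) × 110 = 1018075 N.
Remaining web compression depth: a_w = (T − C_f)/(0.85 f'_c b_w) = (2860200 − 1018075)/(0.85 × 35.7 × 375) = 161.88 mm.
M_n = C_f(d − h_f/2) + (T − C_f)(d − a_w/2) = 1018075 × (835 − 55) + 1842125 × (835 − 80.94) = 794.10 + 1389.07 = 2183.17 × 10⁶ N·mm.
M_n = 2183.17 kN·m.

M_n ≈ 2180 kN·m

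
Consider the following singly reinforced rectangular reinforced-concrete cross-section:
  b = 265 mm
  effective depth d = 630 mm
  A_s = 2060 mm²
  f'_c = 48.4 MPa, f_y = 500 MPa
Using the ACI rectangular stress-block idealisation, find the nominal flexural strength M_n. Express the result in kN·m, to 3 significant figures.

M_n ≈ 600 kN·m

T = A_s f_y = 2060 × 500 = 1030000 N = 1030 kN.
From C = T: a = T/(0.85 f'_c b) = 1030000/(0.85 × 48.4 × 265) = 94.48 mm.
M_n = T(d − a/2) = 1030 kN × (630 − 47.24) mm = 600.24 kN·m.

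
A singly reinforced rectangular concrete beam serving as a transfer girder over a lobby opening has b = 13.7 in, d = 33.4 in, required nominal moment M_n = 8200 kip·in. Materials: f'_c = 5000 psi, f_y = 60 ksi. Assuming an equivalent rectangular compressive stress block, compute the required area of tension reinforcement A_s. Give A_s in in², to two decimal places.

From M_n = 0.85 f'_c a b (d − a/2):
a = d − √(d² − 2M_n/(0.85 f'_c b)) = 33.4 − √(33.4² − 2 × 8200/(0.85 × 5 × 13.7)) = 4.523 in.
A_s = 0.85 f'_c a b / f_y = 0.85 × 5 × 4.523 × 13.7 / 60 = 4.389 in².

A_s ≈ 4.39 in²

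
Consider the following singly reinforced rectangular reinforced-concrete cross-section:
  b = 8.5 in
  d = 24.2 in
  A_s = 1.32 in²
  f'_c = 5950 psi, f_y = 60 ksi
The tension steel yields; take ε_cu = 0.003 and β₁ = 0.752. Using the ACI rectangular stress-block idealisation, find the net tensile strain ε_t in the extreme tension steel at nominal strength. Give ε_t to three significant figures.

ε_t ≈ 0.0266

a = A_s f_y/(0.85 f'_c b) = 1.842 in.
β₁ = 0.752, so c = a/β₁ = 1.842/0.752 = 2.449 in.
From the linear strain diagram with ε_cu = 0.003: ε_t = 0.003 (d − c)/c = 0.003 × (24.2 − 2.449)/2.449 = 0.0266.
Since ε_t ≥ 0.005, the section is tension-controlled.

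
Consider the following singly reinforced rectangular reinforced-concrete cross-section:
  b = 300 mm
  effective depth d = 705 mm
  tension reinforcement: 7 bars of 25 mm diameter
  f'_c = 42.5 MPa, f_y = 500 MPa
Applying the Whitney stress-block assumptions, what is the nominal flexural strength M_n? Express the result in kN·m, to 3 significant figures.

A_s = 7 × 491 = 3437 mm².
T = A_s f_y = 3437 × 500 = 1718500 N = 1718.5 kN.
From C = T: a = T/(0.85 f'_c b) = 1718500/(0.85 × 42.5 × 300) = 158.57 mm.
M_n = T(d − a/2) = 1718.5 kN × (705 − 79.285) mm = 1075.29 kN·m.

M_n ≈ 1080 kN·m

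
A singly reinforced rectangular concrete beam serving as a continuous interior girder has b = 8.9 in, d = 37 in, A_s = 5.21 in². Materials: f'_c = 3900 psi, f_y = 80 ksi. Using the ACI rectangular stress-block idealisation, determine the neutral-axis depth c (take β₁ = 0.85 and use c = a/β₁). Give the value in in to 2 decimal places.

c ≈ 16.62 in

T = A_s f_y = 5.21 × 80 = 416.8 kips.
a = T/(0.85 f'_c b) = 416.8/(0.85 × 3.9 × 8.9) = 14.1271 in.
With β₁ = 0.85, c = a/β₁ = 14.1271/0.85 = 16.62 in.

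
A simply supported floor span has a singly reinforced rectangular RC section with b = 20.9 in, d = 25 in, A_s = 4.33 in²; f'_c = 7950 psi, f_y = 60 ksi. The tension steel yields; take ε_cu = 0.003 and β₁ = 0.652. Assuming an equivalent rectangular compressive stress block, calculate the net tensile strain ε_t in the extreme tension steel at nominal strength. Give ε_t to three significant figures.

a = A_s f_y/(0.85 f'_c b) = 1.840 in.
β₁ = 0.652, so c = a/β₁ = 1.840/0.652 = 2.822 in.
From the linear strain diagram with ε_cu = 0.003: ε_t = 0.003 (d − c)/c = 0.003 × (25 − 2.822)/2.822 = 0.0236.
Since ε_t ≥ 0.005, the section is tension-controlled.

ε_t ≈ 0.0236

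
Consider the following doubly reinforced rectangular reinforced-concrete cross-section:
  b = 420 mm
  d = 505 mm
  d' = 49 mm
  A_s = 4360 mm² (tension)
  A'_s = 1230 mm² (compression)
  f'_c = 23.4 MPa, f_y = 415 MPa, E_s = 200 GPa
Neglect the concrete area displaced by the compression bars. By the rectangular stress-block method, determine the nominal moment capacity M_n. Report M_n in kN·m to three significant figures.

M_n ≈ 788 kN·m

Assume both tension and compression steel yield.
Net tension couple steel: A_s − A'_s = 3130 mm².
a = (A_s − A'_s) f_y / (0.85 f'_c b) = 1298950/(0.85 × 23.4 × 420) = 155.49 mm.
c = a/β₁ = 155.49/0.85 = 182.93 mm; ε'_s = 0.003(c − d')/c = 0.0022 ≥ f_y/E_s = 0.0021, so compression steel does yield.
M_n = (A_s − A'_s) f_y (d − a/2) + A'_s f_y (d − d') = [1298950 × (505 − 77.745) + 510450 × (505 − 49)] × 10⁻⁶ = 554.98 + 232.77 = 787.75 kN·m.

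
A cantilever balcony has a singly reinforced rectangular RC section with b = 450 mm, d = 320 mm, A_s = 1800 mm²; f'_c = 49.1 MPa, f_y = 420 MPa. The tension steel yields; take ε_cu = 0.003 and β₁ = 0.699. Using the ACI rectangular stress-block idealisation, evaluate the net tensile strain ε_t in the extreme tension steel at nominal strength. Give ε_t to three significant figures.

a = A_s f_y/(0.85 f'_c b) = 40.25 mm.
β₁ = 0.699, so c = a/β₁ = 40.25/0.699 = 57.58 mm.
From the linear strain diagram with ε_cu = 0.003: ε_t = 0.003 (d − c)/c = 0.003 × (320 − 57.58)/57.58 = 0.0137.
Since ε_t ≥ 0.005, the section is tension-controlled.

ε_t ≈ 0.0137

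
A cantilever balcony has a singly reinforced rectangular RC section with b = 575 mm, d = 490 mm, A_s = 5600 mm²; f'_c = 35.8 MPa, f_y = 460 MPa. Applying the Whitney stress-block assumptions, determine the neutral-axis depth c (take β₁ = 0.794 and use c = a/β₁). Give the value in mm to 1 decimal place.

T = A_s f_y = 5600 × 460 = 2576000 N = 2576 kN.
Setting C = 0.85 f'_c a b equal to T: a = 2576000/(0.85 × 35.8 × 575) = 147.223 mm.
With β₁ = 0.794, c = a/β₁ = 147.223/0.794 = 185.4 mm.

c ≈ 185.4 mm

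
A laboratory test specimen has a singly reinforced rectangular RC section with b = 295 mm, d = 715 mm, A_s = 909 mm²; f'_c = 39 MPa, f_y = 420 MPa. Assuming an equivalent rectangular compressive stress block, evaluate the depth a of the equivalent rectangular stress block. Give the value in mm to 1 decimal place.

a ≈ 39.0 mm

T = A_s f_y = 909 × 420 = 381780 N = 381.78 kN.
Setting C = 0.85 f'_c a b equal to T: a = 381780/(0.85 × 39 × 295) = 39.0 mm.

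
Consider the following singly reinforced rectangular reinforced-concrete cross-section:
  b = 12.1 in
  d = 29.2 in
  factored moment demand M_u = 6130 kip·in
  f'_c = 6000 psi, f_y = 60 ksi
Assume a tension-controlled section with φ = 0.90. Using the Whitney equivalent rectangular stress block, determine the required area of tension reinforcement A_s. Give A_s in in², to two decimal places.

M_n = M_u/φ = 6130/0.90 = 6811.11 kip·in.
From M_n = 0.85 f'_c a b (d − a/2):
a = d − √(d² − 2M_n/(0.85 f'_c b)) = 29.2 − √(29.2² − 2 × 6811.11/(0.85 × 6 × 12.1)) = 4.062 in.
A_s = 0.85 f'_c a b / f_y = 0.85 × 6 × 4.062 × 12.1 / 60 = 4.178 in².

A_s ≈ 4.18 in²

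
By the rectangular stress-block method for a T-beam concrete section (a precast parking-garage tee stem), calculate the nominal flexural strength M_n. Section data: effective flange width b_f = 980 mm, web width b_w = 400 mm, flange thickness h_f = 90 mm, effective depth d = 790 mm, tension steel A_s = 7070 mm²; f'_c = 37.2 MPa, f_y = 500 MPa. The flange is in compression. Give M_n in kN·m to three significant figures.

M_n ≈ 2580 kN·m

Tension: T = A_s f_y = 7070 × 500 = 3535000 N.
Try a within the flange: a = T/(0.85 f'_c b_f) = 3535000/(0.85 × 37.2 × 980) = 114.08 mm.
a = 114.08 > h_f = 90 mm: the block extends into the web. Split into flange-overhang and web parts.
C_f = 0.85 f'_c (b_f − b_w) h_f = 0.85 × 37.2 × (980 − 400) × 90 = 1650564 N.
Remaining web compression depth: a_w = (T − C_f)/(0.85 f'_c b_w) = (3535000 − 1650564)/(0.85 × 37.2 × 400) = 148.99 mm.
M_n = C_f(d − h_f/2) + (T − C_f)(d − a_w/2) = 1650564 × (790 − 45) + 1884436 × (790 − 74.495) = 1229.67 + 1348.32 = 2577.99 × 10⁶ N·mm.
M_n = 2577.99 kN·m.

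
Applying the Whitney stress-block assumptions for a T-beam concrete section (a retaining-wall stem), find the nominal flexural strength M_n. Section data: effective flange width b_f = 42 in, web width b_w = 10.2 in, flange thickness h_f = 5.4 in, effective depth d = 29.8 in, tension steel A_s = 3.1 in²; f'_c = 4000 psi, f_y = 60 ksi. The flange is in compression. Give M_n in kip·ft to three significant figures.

M_n ≈ 452 kip·ft

Tension: T = A_s f_y = 3.1 × 60 = 186 kips.
Try a within the flange: a = T/(0.85 f'_c b_f) = 186/(0.85 × 4 × 42) = 1.303 in.
Since a = 1.303 ≤ h_f = 5.4 in, the stress block lies entirely in the flange; analyse as a rectangular beam of width b_f.
M_n = T(d − a/2) = 186 × (29.8 − 0.6515) = 5421.6 kip·in.
M_n = 5421.6/12 = 451.80 kip·ft.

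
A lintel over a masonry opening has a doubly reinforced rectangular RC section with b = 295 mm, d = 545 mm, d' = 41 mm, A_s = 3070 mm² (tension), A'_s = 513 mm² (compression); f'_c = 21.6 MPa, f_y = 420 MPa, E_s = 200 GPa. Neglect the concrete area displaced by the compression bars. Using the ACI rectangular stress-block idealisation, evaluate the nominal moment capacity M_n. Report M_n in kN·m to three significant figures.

Assume both tension and compression steel yield.
Net tension couple steel: A_s − A'_s = 2557 mm².
a = (A_s − A'_s) f_y / (0.85 f'_c b) = 1073940/(0.85 × 21.6 × 295) = 198.28 mm.
c = a/β₁ = 198.28/0.85 = 233.27 mm; ε'_s = 0.003(c − d')/c = 0.0025 ≥ f_y/E_s = 0.0021, so compression steel does yield.
M_n = (A_s − A'_s) f_y (d − a/2) + A'_s f_y (d − d') = [1073940 × (545 − 99.14) + 215460 × (545 − 41)] × 10⁻⁶ = 478.83 + 108.59 = 587.42 kN·m.

M_n ≈ 587 kN·m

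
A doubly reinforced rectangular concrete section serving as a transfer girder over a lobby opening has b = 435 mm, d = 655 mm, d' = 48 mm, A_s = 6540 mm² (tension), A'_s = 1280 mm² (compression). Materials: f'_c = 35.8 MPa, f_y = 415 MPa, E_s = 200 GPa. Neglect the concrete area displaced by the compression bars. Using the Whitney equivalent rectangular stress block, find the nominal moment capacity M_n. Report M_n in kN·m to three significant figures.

Assume both tension and compression steel yield.
Net tension couple steel: A_s − A'_s = 5260 mm².
a = (A_s − A'_s) f_y / (0.85 f'_c b) = 2182900/(0.85 × 35.8 × 435) = 164.91 mm.
c = a/β₁ = 164.91/0.794 = 207.70 mm; ε'_s = 0.003(c − d')/c = 0.0023 ≥ f_y/E_s = 0.0021, so compression steel does yield.
M_n = (A_s − A'_s) f_y (d − a/2) + A'_s f_y (d − d') = [2182900 × (655 − 82.455) + 531200 × (655 − 48)] × 10⁻⁶ = 1249.81 + 322.44 = 1572.25 kN·m.

M_n ≈ 1570 kN·m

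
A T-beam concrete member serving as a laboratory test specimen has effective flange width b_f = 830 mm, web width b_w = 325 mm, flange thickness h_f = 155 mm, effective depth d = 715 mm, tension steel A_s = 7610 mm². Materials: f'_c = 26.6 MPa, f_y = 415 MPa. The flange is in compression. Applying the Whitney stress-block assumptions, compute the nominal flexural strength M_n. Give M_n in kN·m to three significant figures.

Tension: T = A_s f_y = 7610 × 415 = 3158150 N.
Try a within the flange: a = T/(0.85 f'_c b_f) = 3158150/(0.85 × 26.6 × 830) = 168.29 mm.
a = 168.29 > h_f = 155 mm: the block extends into the web. Split into flange-overhang and web parts.
C_f = 0.85 f'_c (b_f − b_w) h_f = 0.85 × 26.6 × (830 − 325) × 155 = 1769798 N.
Remaining web compression depth: a_w = (T − C_f)/(0.85 f'_c b_w) = (3158150 − 1769798)/(0.85 × 26.6 × 325) = 188.94 mm.
M_n = C_f(d − h_f/2) + (T − C_f)(d − a_w/2) = 1769798 × (715 − 77.5) + 1388352 × (715 − 94.47) = 1128.25 + 861.51 = 1989.76 × 10⁶ N·mm.
M_n = 1989.76 kN·m.

M_n ≈ 1990 kN·m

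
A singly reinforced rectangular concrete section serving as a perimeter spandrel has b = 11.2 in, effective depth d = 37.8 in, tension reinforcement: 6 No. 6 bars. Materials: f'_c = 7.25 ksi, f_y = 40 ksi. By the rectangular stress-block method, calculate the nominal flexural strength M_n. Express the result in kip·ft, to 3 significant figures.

A_s = 6 × 0.44 = 2.64 in².
T = A_s f_y = 2.64 × 40 = 105.6 kips.
a = T/(0.85 f'_c b) = 105.6/(0.85 × 7.25 × 11.2) = 1.530 in.
M_n = T(d − a/2) = 105.6 × (37.8 − 0.765) = 3910.9 kip·in = 3910.9/12 = 325.91 kip·ft.

M_n ≈ 326 kip·ft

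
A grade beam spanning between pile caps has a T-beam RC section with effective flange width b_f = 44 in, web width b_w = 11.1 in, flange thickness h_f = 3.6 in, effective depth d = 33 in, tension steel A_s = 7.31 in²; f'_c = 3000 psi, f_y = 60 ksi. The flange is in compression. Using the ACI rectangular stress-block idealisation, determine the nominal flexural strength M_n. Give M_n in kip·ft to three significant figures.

Tension: T = A_s f_y = 7.31 × 60 = 438.6 kips.
Try a within the flange: a = T/(0.85 f'_c b_f) = 438.6/(0.85 × 3 × 44) = 3.909 in.
a = 3.909 > h_f = 3.6 in: the block extends into the web. Split into flange-overhang and web parts.
C_f = 0.85 f'_c (b_f − b_w) h_f = 0.85 × 3 × (44 − 11.1) × 3.6 = 302.0 kips.
Remaining web compression depth: a_w = (T − C_f)/(0.85 f'_c b_w) = (438.6 − 302.0)/(0.85 × 3 × 11.1) = 4.826 in.
M_n = C_f(d − h_f/2) + (T − C_f)(d − a_w/2) = 302.0 × (33 − 1.8) + 136.6 × (33 − 2.413) = 9422.4 + 4178.2 = 13600.6 kip·in.
M_n = 13600.6/12 = 1133.38 kip·ft.

M_n ≈ 1130 kip·ft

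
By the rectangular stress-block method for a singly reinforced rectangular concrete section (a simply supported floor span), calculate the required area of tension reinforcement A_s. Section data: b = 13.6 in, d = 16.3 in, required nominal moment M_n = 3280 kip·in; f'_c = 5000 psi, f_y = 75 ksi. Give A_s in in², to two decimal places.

From M_n = 0.85 f'_c a b (d − a/2):
a = d − √(d² − 2M_n/(0.85 f'_c b)) = 16.3 − √(16.3² − 2 × 3280/(0.85 × 5 × 13.6)) = 3.963 in.
A_s = 0.85 f'_c a b / f_y = 0.85 × 5 × 3.963 × 13.6 / 75 = 3.054 in².

A_s ≈ 3.05 in²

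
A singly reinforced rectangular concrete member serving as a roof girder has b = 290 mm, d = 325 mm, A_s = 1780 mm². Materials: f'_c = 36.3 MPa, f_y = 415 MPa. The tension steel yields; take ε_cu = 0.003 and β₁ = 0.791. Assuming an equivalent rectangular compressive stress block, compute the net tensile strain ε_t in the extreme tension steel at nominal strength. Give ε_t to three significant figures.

ε_t ≈ 0.00634

a = A_s f_y/(0.85 f'_c b) = 82.56 mm.
β₁ = 0.791, so c = a/β₁ = 82.56/0.791 = 104.37 mm.
From the linear strain diagram with ε_cu = 0.003: ε_t = 0.003 (d − c)/c = 0.003 × (325 − 104.37)/104.37 = 0.00634.
Since ε_t ≥ 0.005, the section is tension-controlled.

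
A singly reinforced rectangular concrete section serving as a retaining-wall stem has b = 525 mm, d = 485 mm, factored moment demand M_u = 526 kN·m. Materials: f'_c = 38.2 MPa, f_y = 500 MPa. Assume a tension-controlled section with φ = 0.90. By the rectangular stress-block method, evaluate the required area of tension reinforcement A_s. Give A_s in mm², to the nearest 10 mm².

A_s ≈ 2620 mm²

M_n = M_u/φ = 526/0.90 = 584.444 kN·m.
With M_n = 0.85 f'_c a b (d − a/2), solve the quadratic for a:
a = d − √(d² − 2M_n/(0.85 f'_c b)) = 485 − √(485² − 2 × 584.444×10⁶/(0.85 × 38.2 × 525)) = 76.77 mm.
A_s = 0.85 f'_c a b / f_y = 0.85 × 38.2 × 76.77 × 525 / 500 = 2617.4 mm².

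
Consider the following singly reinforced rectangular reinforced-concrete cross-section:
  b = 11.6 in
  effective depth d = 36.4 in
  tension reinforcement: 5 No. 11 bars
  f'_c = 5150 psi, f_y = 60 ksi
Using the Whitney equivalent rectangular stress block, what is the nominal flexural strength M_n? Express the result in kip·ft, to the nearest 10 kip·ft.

A_s = 5 × 1.56 = 7.8 in².
T = A_s f_y = 7.8 × 60 = 468 kips.
a = T/(0.85 f'_c b) = 468/(0.85 × 5.15 × 11.6) = 9.216 in.
M_n = T(d − a/2) = 468 × (36.4 − 4.608) = 14878.7 kip·in = 14878.7/12 = 1239.89 kip·ft.

M_n ≈ 1240 kip·ft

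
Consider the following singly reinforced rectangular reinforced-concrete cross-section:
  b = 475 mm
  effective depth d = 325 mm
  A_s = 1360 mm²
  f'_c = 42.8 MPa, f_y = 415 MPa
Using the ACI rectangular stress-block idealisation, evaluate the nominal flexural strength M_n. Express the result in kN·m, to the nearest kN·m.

M_n ≈ 174 kN·m

T = A_s f_y = 1360 × 415 = 564400 N = 564.4 kN.
From C = T: a = T/(0.85 f'_c b) = 564400/(0.85 × 42.8 × 475) = 32.66 mm.
M_n = T(d − a/2) = 564.4 kN × (325 − 16.33) mm = 174.21 kN·m.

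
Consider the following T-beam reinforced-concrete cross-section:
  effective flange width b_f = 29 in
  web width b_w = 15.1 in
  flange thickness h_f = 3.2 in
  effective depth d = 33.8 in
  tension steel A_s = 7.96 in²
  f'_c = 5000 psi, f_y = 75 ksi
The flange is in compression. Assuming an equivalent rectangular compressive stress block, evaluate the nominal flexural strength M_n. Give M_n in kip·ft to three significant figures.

M_n ≈ 1550 kip·ft

Tension: T = A_s f_y = 7.96 × 75 = 597 kips.
Try a within the flange: a = T/(0.85 f'_c b_f) = 597/(0.85 × 5 × 29) = 4.844 in.
a = 4.844 > h_f = 3.2 in: the block extends into the web. Split into flange-overhang and web parts.
C_f = 0.85 f'_c (b_f − b_w) h_f = 0.85 × 5 × (29 − 15.1) × 3.2 = 189.0 kips.
Remaining web compression depth: a_w = (T − C_f)/(0.85 f'_c b_w) = (597 − 189.0)/(0.85 × 5 × 15.1) = 6.358 in.
M_n = C_f(d − h_f/2) + (T − C_f)(d − a_w/2) = 189.0 × (33.8 − 1.6) + 408 × (33.8 − 3.179) = 6085.8 + 12493.4 = 18579.2 kip·in.
M_n = 18579.2/12 = 1548.27 kip·ft.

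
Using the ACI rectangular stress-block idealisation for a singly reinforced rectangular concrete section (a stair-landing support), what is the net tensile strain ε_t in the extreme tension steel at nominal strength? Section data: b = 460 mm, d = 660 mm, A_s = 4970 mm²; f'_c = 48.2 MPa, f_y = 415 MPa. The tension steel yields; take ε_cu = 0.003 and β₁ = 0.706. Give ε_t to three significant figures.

ε_t ≈ 0.00977

a = A_s f_y/(0.85 f'_c b) = 109.44 mm.
β₁ = 0.706, so c = a/β₁ = 109.44/0.706 = 155.01 mm.
From the linear strain diagram with ε_cu = 0.003: ε_t = 0.003 (d − c)/c = 0.003 × (660 − 155.01)/155.01 = 0.00977.
Since ε_t ≥ 0.005, the section is tension-controlled.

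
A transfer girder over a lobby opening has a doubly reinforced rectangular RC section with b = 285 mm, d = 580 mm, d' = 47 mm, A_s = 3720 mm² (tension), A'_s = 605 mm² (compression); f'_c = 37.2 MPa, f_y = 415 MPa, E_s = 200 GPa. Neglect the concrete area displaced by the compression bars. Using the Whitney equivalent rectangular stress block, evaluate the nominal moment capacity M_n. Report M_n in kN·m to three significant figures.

Assume both tension and compression steel yield.
Net tension couple steel: A_s − A'_s = 3115 mm².
a = (A_s − A'_s) f_y / (0.85 f'_c b) = 1292725/(0.85 × 37.2 × 285) = 143.45 mm.
c = a/β₁ = 143.45/0.784 = 182.97 mm; ε'_s = 0.003(c − d')/c = 0.0022 ≥ f_y/E_s = 0.0021, so compression steel does yield.
M_n = (A_s − A'_s) f_y (d − a/2) + A'_s f_y (d − d') = [1292725 × (580 − 71.725) + 251075 × (580 − 47)] × 10⁻⁶ = 657.06 + 133.82 = 790.88 kN·m.

M_n ≈ 791 kN·m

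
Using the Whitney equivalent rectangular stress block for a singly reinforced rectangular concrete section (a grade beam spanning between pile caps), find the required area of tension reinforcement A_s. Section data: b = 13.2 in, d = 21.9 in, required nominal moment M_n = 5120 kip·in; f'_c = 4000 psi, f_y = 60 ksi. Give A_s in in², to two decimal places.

From M_n = 0.85 f'_c a b (d − a/2):
a = d − √(d² − 2M_n/(0.85 f'_c b)) = 21.9 − √(21.9² − 2 × 5120/(0.85 × 4 × 13.2)) = 6.043 in.
A_s = 0.85 f'_c a b / f_y = 0.85 × 4 × 6.043 × 13.2 / 60 = 4.520 in².

A_s ≈ 4.52 in²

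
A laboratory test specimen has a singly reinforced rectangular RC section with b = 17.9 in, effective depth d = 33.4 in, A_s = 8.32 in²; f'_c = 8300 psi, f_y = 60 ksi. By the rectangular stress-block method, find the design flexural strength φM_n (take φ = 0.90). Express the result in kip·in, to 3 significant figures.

T = A_s f_y = 8.32 × 60 = 499.2 kips.
a = T/(0.85 f'_c b) = 499.2/(0.85 × 8.3 × 17.9) = 3.953 in.
M_n = T(d − a/2) = 499.2 × (33.4 − 1.9765) = 15686.6 kip·in.
φM_n = 0.90 × 15686.6 = 14117.9 kip·in.

φM_n ≈ 14100 kip·in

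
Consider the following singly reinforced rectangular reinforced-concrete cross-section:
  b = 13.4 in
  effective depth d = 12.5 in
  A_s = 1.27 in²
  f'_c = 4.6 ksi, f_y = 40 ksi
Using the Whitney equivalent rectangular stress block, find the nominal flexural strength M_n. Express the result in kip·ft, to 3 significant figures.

T = A_s f_y = 1.27 × 40 = 50.8 kips.
a = T/(0.85 f'_c b) = 50.8/(0.85 × 4.6 × 13.4) = 0.970 in.
M_n = T(d − a/2) = 50.8 × (12.5 − 0.485) = 610.4 kip·in = 610.4/12 = 50.87 kip·ft.

M_n ≈ 50.9 kip·ft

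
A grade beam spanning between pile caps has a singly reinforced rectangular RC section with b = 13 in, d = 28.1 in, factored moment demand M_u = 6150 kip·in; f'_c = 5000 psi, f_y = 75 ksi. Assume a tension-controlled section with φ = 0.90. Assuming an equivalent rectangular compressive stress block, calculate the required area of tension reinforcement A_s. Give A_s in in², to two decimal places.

M_n = M_u/φ = 6150/0.90 = 6833.33 kip·in.
From M_n = 0.85 f'_c a b (d − a/2):
a = d − √(d² − 2M_n/(0.85 f'_c b)) = 28.1 − √(28.1² − 2 × 6833.33/(0.85 × 5 × 13)) = 4.814 in.
A_s = 0.85 f'_c a b / f_y = 0.85 × 5 × 4.814 × 13 / 75 = 3.546 in².

A_s ≈ 3.55 in²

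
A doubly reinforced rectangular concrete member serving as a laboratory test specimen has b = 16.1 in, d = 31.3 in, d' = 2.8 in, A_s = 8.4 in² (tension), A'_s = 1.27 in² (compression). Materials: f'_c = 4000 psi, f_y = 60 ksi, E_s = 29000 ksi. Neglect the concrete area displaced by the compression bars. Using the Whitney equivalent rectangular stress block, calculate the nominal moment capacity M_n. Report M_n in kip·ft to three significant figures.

M_n ≈ 1160 kip·ft

Assume both steels yield.
a = (A_s − A'_s) f_y/(0.85 f'_c b) = (8.4 − 1.27) × 60/(0.85 × 4 × 16.1) = 7.815 in.
c = a/β₁ = 7.815/0.85 = 9.194 in; ε'_s = 0.003(c − d')/c = 0.0021 ≥ ε_y = 0.0021, so the compression steel yields.
M_n = (A_s − A'_s) f_y (d − a/2) + A'_s f_y (d − d') = 427.8 × (31.3 − 3.9075) + 76.2 × (31.3 − 2.8) = 11718.5 + 2171.7 = 13890.2 kip·in = 13890.2/12 = 1157.52 kip·ft.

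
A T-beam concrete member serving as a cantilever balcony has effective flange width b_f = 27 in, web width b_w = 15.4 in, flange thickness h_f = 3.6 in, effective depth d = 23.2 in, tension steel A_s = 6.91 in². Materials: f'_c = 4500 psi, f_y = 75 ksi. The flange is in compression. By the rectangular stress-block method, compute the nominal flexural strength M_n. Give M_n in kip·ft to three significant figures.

M_n ≈ 887 kip·ft

Tension: T = A_s f_y = 6.91 × 75 = 518.25 kips.
Try a within the flange: a = T/(0.85 f'_c b_f) = 518.25/(0.85 × 4.5 × 27) = 5.018 in.
a = 5.018 > h_f = 3.6 in: the block extends into the web. Split into flange-overhang and web parts.
C_f = 0.85 f'_c (b_f − b_w) h_f = 0.85 × 4.5 × (27 − 15.4) × 3.6 = 159.7 kips.
Remaining web compression depth: a_w = (T − C_f)/(0.85 f'_c b_w) = (518.25 − 159.7)/(0.85 × 4.5 × 15.4) = 6.087 in.
M_n = C_f(d − h_f/2) + (T − C_f)(d − a_w/2) = 159.7 × (23.2 − 1.8) + 358.55 × (23.2 − 3.0435) = 3417.6 + 7227.1 = 10644.7 kip·in.
M_n = 10644.7/12 = 887.06 kip·ft.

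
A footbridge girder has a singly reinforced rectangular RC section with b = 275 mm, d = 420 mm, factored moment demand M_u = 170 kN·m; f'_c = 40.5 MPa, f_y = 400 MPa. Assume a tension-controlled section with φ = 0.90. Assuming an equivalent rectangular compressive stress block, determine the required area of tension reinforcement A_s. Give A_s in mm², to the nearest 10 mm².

A_s ≈ 1200 mm²

M_n = M_u/φ = 170/0.90 = 188.889 kN·m.
With M_n = 0.85 f'_c a b (d − a/2), solve the quadratic for a:
a = d − √(d² − 2M_n/(0.85 f'_c b)) = 420 − √(420² − 2 × 188.889×10⁶/(0.85 × 40.5 × 275)) = 50.55 mm.
A_s = 0.85 f'_c a b / f_y = 0.85 × 40.5 × 50.55 × 275 / 400 = 1196.4 mm².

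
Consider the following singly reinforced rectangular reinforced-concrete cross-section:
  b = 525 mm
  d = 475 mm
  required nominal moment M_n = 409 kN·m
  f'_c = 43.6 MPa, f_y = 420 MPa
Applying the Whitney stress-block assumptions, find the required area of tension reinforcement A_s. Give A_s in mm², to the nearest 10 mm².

With M_n = 0.85 f'_c a b (d − a/2), solve the quadratic for a:
a = d − √(d² − 2M_n/(0.85 f'_c b)) = 475 − √(475² − 2 × 409×10⁶/(0.85 × 43.6 × 525)) = 46.53 mm.
A_s = 0.85 f'_c a b / f_y = 0.85 × 43.6 × 46.53 × 525 / 420 = 2155.5 mm².

A_s ≈ 2160 mm²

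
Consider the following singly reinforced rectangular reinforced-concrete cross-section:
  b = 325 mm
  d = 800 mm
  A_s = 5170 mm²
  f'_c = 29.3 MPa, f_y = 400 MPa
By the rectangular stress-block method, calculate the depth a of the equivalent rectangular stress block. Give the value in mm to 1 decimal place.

a ≈ 255.5 mm

T = A_s f_y = 5170 × 400 = 2068000 N = 2068 kN.
Setting C = 0.85 f'_c a b equal to T: a = 2068000/(0.85 × 29.3 × 325) = 255.5 mm.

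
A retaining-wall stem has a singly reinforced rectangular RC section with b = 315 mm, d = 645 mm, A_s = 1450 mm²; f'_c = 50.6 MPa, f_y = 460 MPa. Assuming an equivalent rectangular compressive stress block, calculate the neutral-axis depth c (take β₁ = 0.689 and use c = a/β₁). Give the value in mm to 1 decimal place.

c ≈ 71.5 mm

T = A_s f_y = 1450 × 460 = 667000 N = 667 kN.
Setting C = 0.85 f'_c a b equal to T: a = 667000/(0.85 × 50.6 × 315) = 49.232 mm.
With β₁ = 0.689, c = a/β₁ = 49.232/0.689 = 71.5 mm.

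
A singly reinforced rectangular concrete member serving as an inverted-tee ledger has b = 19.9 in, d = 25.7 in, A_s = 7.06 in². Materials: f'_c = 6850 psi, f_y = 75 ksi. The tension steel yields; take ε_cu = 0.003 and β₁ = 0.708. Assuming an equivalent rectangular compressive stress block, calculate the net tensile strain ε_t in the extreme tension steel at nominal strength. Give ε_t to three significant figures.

a = A_s f_y/(0.85 f'_c b) = 4.570 in.
β₁ = 0.708, so c = a/β₁ = 4.570/0.708 = 6.455 in.
From the linear strain diagram with ε_cu = 0.003: ε_t = 0.003 (d − c)/c = 0.003 × (25.7 − 6.455)/6.455 = 0.00894.
Since ε_t ≥ 0.005, the section is tension-controlled.

ε_t ≈ 0.00894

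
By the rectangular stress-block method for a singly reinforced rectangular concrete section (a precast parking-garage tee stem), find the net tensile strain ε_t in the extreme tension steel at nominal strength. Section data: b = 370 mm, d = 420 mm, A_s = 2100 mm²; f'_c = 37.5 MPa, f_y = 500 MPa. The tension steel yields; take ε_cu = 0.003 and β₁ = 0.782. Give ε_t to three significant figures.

a = A_s f_y/(0.85 f'_c b) = 89.03 mm.
β₁ = 0.782, so c = a/β₁ = 89.03/0.782 = 113.85 mm.
From the linear strain diagram with ε_cu = 0.003: ε_t = 0.003 (d − c)/c = 0.003 × (420 − 113.85)/113.85 = 0.00807.
Since ε_t ≥ 0.005, the section is tension-controlled.

ε_t ≈ 0.00807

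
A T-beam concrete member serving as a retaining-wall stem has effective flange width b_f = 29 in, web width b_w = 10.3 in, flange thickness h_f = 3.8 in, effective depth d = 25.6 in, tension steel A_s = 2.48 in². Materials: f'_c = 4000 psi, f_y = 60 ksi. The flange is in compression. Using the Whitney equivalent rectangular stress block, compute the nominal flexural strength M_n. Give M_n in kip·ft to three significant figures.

M_n ≈ 308 kip·ft

Tension: T = A_s f_y = 2.48 × 60 = 148.8 kips.
Try a within the flange: a = T/(0.85 f'_c b_f) = 148.8/(0.85 × 4 × 29) = 1.509 in.
Since a = 1.509 ≤ h_f = 3.8 in, the stress block lies entirely in the flange; analyse as a rectangular beam of width b_f.
M_n = T(d − a/2) = 148.8 × (25.6 − 0.7545) = 3697.0 kip·in.
M_n = 3697.0/12 = 308.08 kip·ft.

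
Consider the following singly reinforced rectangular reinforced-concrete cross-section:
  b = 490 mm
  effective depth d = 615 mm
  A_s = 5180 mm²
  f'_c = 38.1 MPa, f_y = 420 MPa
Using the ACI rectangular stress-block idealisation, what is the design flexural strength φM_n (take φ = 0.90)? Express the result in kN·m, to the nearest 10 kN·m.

T = A_s f_y = 5180 × 420 = 2175600 N = 2175.6 kN.
From C = T: a = T/(0.85 f'_c b) = 2175600/(0.85 × 38.1 × 490) = 137.10 mm.
M_n = T(d − a/2) = 2175.6 kN × (615 − 68.55) mm = 1188.86 kN·m.
φM_n = 0.90 × 1188.86 = 1069.97 kN·m.

φM_n ≈ 1070 kN·m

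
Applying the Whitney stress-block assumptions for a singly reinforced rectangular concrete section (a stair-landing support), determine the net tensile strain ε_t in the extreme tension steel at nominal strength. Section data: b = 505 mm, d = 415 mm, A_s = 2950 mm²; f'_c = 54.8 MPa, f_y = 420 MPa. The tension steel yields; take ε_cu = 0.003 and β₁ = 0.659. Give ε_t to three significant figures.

a = A_s f_y/(0.85 f'_c b) = 52.67 mm.
β₁ = 0.659, so c = a/β₁ = 52.67/0.659 = 79.92 mm.
From the linear strain diagram with ε_cu = 0.003: ε_t = 0.003 (d − c)/c = 0.003 × (415 − 79.92)/79.92 = 0.0126.
Since ε_t ≥ 0.005, the section is tension-controlled.

ε_t ≈ 0.0126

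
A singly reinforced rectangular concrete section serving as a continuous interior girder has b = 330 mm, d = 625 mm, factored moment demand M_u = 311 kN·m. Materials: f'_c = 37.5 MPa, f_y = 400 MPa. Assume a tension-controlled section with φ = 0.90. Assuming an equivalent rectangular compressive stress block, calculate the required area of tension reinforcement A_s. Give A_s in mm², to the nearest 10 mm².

M_n = M_u/φ = 311/0.90 = 345.556 kN·m.
With M_n = 0.85 f'_c a b (d − a/2), solve the quadratic for a:
a = d − √(d² − 2M_n/(0.85 f'_c b)) = 625 − √(625² − 2 × 345.556×10⁶/(0.85 × 37.5 × 330)) = 54.98 mm.
A_s = 0.85 f'_c a b / f_y = 0.85 × 37.5 × 54.98 × 330 / 400 = 1445.8 mm².

A_s ≈ 1450 mm²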